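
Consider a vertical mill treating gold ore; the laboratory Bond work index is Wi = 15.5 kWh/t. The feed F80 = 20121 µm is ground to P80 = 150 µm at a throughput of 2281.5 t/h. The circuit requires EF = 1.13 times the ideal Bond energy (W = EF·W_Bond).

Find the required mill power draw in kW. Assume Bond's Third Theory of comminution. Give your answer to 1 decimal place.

W = 10·Wi·(P80^(-½) − F80^(-½))
W = 10·15.5·(1/√150 − 1/√20121) = 10·15.5·(0.074600) = 11.5630 kWh/t
W_actual = 1.13 × 11.5630 = 13.0662 kWh/t
P = W·T = 13.0662·2281.5 = 29810.5 kW

P = 29810.5 kW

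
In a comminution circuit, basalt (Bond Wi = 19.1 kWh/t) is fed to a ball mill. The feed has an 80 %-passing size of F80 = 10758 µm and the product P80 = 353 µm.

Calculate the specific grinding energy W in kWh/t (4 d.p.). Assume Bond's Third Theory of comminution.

W = 10 Wi (P80^-0.5 − F80^-0.5)
1/√353 = 0.053225;  1/√10758 = 0.009641
W = 10·19.1·(0.053225 − 0.009641) = 8.3244 kWh/t

W = 8.3244 kWh/t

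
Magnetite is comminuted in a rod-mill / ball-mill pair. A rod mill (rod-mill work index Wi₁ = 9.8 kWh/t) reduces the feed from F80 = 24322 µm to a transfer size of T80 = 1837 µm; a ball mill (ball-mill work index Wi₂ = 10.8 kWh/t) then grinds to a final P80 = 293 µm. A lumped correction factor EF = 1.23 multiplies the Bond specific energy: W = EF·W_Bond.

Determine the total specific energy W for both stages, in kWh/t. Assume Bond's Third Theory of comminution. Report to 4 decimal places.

W = 6.7007 kWh/t

W = 10·Wi·[P80^(−½) − F80^(−½)]
Stage 1 (24322→1837 µm, Wi₁=9.8): W₁ = 10·9.8·(0.023332 − 0.006412) = 1.6581 kWh/t
Stage 2 (1837→293 µm, Wi₂=10.8): W₂ = 10·10.8·(0.058421 − 0.023332) = 3.7896 kWh/t
W = W₁ + W₂ = 1.6581 + 3.7896 = 5.4477 kWh/t
W_actual = 1.23 × 5.4477 = 6.7007 kWh/t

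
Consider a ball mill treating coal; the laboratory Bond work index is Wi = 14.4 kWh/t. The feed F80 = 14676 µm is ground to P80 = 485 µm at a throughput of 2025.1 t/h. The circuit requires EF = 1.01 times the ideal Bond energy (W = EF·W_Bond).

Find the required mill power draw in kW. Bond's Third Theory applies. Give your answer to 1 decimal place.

P = 10942.7 kW

Bond: W = 10·Wi·(1/√P80 − 1/√F80)
W = 10·14.4·(1/√485 − 1/√14676) = 10·14.4·(0.037153) = 5.3500 kWh/t
Apply correction: 5.3500 × 1.01 = 5.4035 kWh/t
Power = W × throughput = 5.4035 kWh/t × 2025.1 t/h = 10942.7 kW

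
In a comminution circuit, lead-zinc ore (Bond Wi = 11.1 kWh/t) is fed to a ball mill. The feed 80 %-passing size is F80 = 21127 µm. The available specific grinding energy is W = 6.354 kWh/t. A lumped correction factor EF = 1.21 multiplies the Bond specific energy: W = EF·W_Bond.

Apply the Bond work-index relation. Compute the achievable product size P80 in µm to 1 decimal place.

P80 = 340.6 µm

W = 10 Wi (1/√P80 − 1/√F80)  [Bond]
W_Bond = W / EF = 6.354 / 1.21 = 5.2512 kWh/t
P80^(−½) = W_Bond/(10 Wi) + F80^(−½)
  = 5.2512/(10·11.1) + 1/√21127 = 0.047308 + 0.006880 = 0.054188
P80 = (1/0.054188)² = 18.4542² = 340.56 µm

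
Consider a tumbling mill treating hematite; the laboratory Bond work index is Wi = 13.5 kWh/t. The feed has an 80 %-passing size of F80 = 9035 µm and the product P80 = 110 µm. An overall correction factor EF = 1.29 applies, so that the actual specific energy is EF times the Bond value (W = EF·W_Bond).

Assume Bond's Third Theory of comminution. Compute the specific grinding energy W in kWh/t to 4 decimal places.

W = 10·Wi·(P80^(-½) − F80^(-½))
1/√110 = 0.095346;  1/√9035 = 0.010520
W = 10·13.5·(0.095346 − 0.010520) = 11.4515 kWh/t
With EF = 1.29: W = 11.4515·1.29 = 14.7724 kWh/t

W = 14.7724 kWh/t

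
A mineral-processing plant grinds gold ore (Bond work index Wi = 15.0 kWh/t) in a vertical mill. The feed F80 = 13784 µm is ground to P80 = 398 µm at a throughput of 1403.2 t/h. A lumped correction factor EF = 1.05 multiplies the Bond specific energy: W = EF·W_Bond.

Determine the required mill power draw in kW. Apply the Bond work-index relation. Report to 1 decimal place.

W = 10 Wi / √P80 − 10 Wi / √F80
W = 10·15.0·(1/√398 − 1/√13784) = 10·15.0·(0.041608) = 6.2412 kWh/t
With EF = 1.05: W = 6.2412·1.05 = 6.5533 kWh/t
P_mill = W·ṁ = 6.5533·1403.2 = 9195.5 kW

P = 9195.5 kW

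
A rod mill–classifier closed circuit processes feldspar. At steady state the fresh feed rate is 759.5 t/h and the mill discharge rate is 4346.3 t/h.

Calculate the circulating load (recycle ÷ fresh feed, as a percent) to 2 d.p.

Discharge = new feed + return, hence
R = M − F = 4346.3 − 759.5 = 3586.8 t/h
CL = 100·R/F = 100·3586.8/759.5 = 472.26 %

CL = 472.26 %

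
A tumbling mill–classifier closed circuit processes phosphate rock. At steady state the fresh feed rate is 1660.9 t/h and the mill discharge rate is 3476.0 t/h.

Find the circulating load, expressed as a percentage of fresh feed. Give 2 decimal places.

Mill node: discharge = fresh + recycle.
R = M − F = 3476.0 − 1660.9 = 1815.1 t/h
CL = 100·R/F = 100·1815.1/1660.9 = 109.28 %

CL = 109.28 %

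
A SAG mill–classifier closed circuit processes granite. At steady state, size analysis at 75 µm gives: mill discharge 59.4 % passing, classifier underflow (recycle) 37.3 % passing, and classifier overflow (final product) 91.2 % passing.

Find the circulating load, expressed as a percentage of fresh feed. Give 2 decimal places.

Two-product formula at 75 µm:
Fd + Rd = Ru + Fo ⇒ R/F = (o−d)/(d−u)
r = (91.2 − 59.4)/(59.4 − 37.3) = 31.8/22.1 = 1.4389
CL = 100·r = 143.89 %

CL = 143.89 %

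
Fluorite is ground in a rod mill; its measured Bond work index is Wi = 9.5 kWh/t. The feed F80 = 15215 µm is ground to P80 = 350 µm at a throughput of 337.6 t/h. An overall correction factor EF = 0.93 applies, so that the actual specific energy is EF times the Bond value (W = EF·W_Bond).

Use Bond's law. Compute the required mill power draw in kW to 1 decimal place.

Bond: W = 10·Wi·(1/√P80 − 1/√F80)
W = 10·9.5·(1/√350 − 1/√15215) = 10·9.5·(0.045345) = 4.3078 kWh/t
Apply correction: 4.3078 × 0.93 = 4.0062 kWh/t
Mill draw = 4.0062 × 337.6 = 1352.5 kW

P = 1352.5 kW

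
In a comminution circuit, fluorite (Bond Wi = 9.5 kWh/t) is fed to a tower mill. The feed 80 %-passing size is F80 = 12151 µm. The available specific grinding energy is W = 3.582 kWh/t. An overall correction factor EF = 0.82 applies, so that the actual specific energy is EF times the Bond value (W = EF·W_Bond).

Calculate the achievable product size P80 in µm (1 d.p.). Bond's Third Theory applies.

P80 = 329.9 µm

W = 10 Wi (1/√P80 − 1/√F80)  [Bond]
W_Bond = W / EF = 3.582 / 0.82 = 4.3683 kWh/t
1/√P80 = 1/√F80 + W_Bond/(10·Wi)
  = 4.3683/(10·9.5) + 1/√12151 = 0.045982 + 0.009072 = 0.055054
P80 = (1/0.055054)² = 18.1640² = 329.93 µm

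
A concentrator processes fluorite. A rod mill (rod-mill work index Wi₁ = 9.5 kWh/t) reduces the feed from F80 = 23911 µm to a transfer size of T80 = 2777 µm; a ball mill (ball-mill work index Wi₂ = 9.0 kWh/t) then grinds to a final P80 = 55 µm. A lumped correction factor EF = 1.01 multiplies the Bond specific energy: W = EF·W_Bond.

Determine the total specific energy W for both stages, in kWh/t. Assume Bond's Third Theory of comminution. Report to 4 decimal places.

W = 11.7323 kWh/t

W = 10·Wi·[P80^(−½) − F80^(−½)]
Stage 1 (23911→2777 µm, Wi₁=9.5): W₁ = 10·9.5·(0.018976 − 0.006467) = 1.1884 kWh/t
Stage 2 (2777→55 µm, Wi₂=9.0): W₂ = 10·9.0·(0.134840 − 0.018976) = 10.4277 kWh/t
W = W₁ + W₂ = 1.1884 + 10.4277 = 11.6161 kWh/t
Corrected W = EF·W_Bond = 1.01·11.6161 = 11.7323 kWh/t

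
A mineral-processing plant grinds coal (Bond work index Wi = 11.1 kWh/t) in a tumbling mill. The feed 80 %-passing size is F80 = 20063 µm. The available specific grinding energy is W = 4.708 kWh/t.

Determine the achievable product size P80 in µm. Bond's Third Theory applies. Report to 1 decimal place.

W = 10 Wi (P80^-0.5 − F80^-0.5)
P80^-0.5 = F80^-0.5 + W/(10 Wi)
  = 4.7080/(10·11.1) + 1/√20063 = 0.042414 + 0.007060 = 0.049474
P80 = (1/0.049474)² = 20.2125² = 408.54 µm

P80 = 408.5 µm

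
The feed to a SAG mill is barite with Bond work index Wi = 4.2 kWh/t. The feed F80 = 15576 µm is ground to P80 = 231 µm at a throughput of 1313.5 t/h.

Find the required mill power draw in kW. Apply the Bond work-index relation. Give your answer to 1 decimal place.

W = 10 Wi (1/√P80 − 1/√F80)  [Bond]
W = 10·4.2·(1/√231 − 1/√15576) = 10·4.2·(0.057783) = 2.4269 kWh/t
Mill draw = 2.4269 × 1313.5 = 3187.7 kW

P = 3187.7 kW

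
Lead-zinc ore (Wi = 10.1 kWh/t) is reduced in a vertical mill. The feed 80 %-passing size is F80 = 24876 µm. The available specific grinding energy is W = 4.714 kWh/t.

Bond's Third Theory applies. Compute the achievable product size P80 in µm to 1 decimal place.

P80 = 355.8 µm

W = 10 Wi / √P80 − 10 Wi / √F80
P80^(−½) = W/(10 Wi) + F80^(−½)
  = 4.7140/(10·10.1) + 1/√24876 = 0.046673 + 0.006340 = 0.053014
P80 = (1/0.053014)² = 18.8631² = 355.82 µm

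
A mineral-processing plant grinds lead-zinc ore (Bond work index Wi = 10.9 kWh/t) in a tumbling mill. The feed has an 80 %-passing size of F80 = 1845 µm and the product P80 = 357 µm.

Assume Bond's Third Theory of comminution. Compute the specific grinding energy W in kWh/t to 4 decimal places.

W = 10 Wi (1/√P80 − 1/√F80)  [Bond]
1/√357 = 0.052926;  1/√1845 = 0.023281
W = 10·10.9·(0.052926 − 0.023281) = 3.2313 kWh/t

W = 3.2313 kWh/t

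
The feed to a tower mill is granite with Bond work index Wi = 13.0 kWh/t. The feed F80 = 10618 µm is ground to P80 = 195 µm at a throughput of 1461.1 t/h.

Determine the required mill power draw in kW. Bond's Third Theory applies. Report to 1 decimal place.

P = 11758.8 kW

W_Bond = 10·Wi·(1/√P₈₀ − 1/√F₈₀)
W = 10·13.0·(1/√195 − 1/√10618) = 10·13.0·(0.061907) = 8.0479 kWh/t
P_mill = W·ṁ = 8.0479·1461.1 = 11758.8 kW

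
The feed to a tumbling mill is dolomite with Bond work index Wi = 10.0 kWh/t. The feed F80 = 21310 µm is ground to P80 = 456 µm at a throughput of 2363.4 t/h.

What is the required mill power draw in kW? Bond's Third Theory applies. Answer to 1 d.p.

W_Bond = 10·Wi·(1/√P₈₀ − 1/√F₈₀)
W = 10·10.0·(1/√456 − 1/√21310) = 10·10.0·(0.039979) = 3.9979 kWh/t
P_mill = W·ṁ = 3.9979·2363.4 = 9448.6 kW

P = 9448.6 kW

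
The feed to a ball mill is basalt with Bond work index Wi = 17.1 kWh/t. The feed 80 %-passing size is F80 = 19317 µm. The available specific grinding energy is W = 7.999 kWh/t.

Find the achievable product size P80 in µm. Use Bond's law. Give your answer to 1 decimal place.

P80 = 343.3 µm

W = 10 Wi (P80^-0.5 − F80^-0.5)
P80^-0.5 = F80^-0.5 + W/(10 Wi)
  = 7.9990/(10·17.1) + 1/√19317 = 0.046778 + 0.007195 = 0.053973
P80 = (1/0.053973)² = 18.5279² = 343.28 µm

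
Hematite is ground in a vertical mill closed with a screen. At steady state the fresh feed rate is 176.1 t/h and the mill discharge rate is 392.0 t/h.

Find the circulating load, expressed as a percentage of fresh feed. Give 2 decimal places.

Discharge = new feed + return, hence
R = M − F = 392.0 − 176.1 = 215.9 t/h
CL = 100·R/F = 100·215.9/176.1 = 122.60 %

CL = 122.60 %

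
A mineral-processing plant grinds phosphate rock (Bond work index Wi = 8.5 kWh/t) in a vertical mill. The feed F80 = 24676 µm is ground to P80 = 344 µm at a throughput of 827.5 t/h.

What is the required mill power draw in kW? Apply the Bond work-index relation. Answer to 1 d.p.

P = 3344.6 kW

Bond: W = 10·Wi·(1/√P80 − 1/√F80)
W = 10·8.5·(1/√344 − 1/√24676) = 10·8.5·(0.047550) = 4.0418 kWh/t
Mill draw = 4.0418 × 827.5 = 3344.6 kW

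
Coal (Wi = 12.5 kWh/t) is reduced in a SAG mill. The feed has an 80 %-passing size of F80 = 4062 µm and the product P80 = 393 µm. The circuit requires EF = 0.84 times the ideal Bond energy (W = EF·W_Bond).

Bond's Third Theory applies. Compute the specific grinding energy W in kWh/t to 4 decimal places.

W = 10 Wi (1/√P80 − 1/√F80)  [Bond]
1/√393 = 0.050443;  1/√4062 = 0.015690
W = 10·12.5·(0.050443 − 0.015690) = 4.3441 kWh/t
With EF = 0.84: W = 4.3441·0.84 = 3.6491 kWh/t

W = 3.6491 kWh/t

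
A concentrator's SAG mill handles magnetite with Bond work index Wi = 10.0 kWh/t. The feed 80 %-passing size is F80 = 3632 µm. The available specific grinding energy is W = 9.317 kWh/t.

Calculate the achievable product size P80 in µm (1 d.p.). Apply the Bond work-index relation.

P80 = 83.0 µm

W = 10 Wi (P80^-0.5 − F80^-0.5)
⇒ 1/√P80 = W/(10·Wi) + 1/√F80
  = 9.3170/(10·10.0) + 1/√3632 = 0.093170 + 0.016593 = 0.109763
P80 = (1/0.109763)² = 9.1105² = 83.00 µm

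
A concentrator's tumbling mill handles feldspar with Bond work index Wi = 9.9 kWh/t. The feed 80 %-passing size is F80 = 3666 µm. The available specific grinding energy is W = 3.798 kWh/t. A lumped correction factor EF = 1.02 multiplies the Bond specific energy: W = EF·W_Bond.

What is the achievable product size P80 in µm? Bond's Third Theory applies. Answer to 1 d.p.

Bond: W = 10·Wi·(1/√P80 − 1/√F80)
W_Bond = W / EF = 3.798 / 1.02 = 3.7235 kWh/t
1/√P80 = 1/√F80 + W_Bond/(10·Wi)
  = 3.7235/(10·9.9) + 1/√3666 = 0.037611 + 0.016516 = 0.054127
P80 = (1/0.054127)² = 18.4749² = 341.32 µm

P80 = 341.3 µm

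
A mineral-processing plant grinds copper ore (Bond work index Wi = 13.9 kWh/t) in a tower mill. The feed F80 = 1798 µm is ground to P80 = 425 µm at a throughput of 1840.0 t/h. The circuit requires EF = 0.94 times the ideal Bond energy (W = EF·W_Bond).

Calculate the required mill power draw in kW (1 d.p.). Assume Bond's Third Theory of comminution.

Bond: W = 10·Wi·(1/√P80 − 1/√F80)
W = 10·13.9·(1/√425 − 1/√1798) = 10·13.9·(0.024924) = 3.4644 kWh/t
W_actual = 0.94 × 3.4644 = 3.2565 kWh/t
P_mill = W·ṁ = 3.2565·1840.0 = 5992.0 kW

P = 5992.0 kW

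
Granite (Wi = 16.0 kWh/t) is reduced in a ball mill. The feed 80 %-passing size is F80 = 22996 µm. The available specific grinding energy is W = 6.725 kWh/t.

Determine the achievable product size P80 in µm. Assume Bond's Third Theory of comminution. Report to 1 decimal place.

P80 = 422.9 µm

W = 10 Wi (1/√P80 − 1/√F80)  [Bond]
1/√P80 = 1/√F80 + W/(10·Wi)
  = 6.7250/(10·16.0) + 1/√22996 = 0.042031 + 0.006594 = 0.048626
P80 = (1/0.048626)² = 20.5653² = 422.93 µm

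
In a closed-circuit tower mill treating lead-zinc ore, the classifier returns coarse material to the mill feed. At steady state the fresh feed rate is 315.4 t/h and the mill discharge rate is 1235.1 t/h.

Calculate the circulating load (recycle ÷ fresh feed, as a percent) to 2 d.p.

CL = 291.60 %

M = F + R at steady state, so:
R = M − F = 1235.1 − 315.4 = 919.7 t/h
CL = 100·R/F = 100·919.7/315.4 = 291.60 %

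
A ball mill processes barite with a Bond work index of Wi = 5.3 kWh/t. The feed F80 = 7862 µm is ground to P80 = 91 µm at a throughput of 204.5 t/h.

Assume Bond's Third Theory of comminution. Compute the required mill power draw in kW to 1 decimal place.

W = 10·Wi·(P80^(-½) − F80^(-½))
W = 10·5.3·(1/√91 − 1/√7862) = 10·5.3·(0.093550) = 4.9582 kWh/t
P_mill = W·ṁ = 4.9582·204.5 = 1013.9 kW

P = 1013.9 kW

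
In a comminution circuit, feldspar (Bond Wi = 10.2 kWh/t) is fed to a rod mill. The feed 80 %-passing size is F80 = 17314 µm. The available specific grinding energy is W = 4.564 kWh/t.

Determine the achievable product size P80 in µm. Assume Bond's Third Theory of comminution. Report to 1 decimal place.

Bond:  W = 10 Wi (1/√P − 1/√F)
P80^(−½) = W/(10 Wi) + F80^(−½)
  = 4.5640/(10·10.2) + 1/√17314 = 0.044745 + 0.007600 = 0.052345
P80 = (1/0.052345)² = 19.1041² = 364.97 µm

P80 = 365.0 µm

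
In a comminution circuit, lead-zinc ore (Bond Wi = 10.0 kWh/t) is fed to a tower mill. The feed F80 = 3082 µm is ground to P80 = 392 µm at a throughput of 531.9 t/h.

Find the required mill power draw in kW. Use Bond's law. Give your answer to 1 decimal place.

P = 1728.4 kW

W = 10·Wi·[P80^(−½) − F80^(−½)]
W = 10·10.0·(1/√392 − 1/√3082) = 10·10.0·(0.032495) = 3.2495 kWh/t
Mill draw = 3.2495 × 531.9 = 1728.4 kW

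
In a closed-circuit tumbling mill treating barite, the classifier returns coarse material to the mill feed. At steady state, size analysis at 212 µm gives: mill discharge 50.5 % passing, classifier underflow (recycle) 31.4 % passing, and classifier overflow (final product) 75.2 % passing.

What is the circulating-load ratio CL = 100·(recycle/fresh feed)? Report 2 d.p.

CL = 129.32 %

Let r = R/F. Size balance at 212 µm:
r = (o − d)/(d − u)
r = (75.2 − 50.5)/(50.5 − 31.4) = 24.7/19.1 = 1.2932
CL = 100·r = 129.32 %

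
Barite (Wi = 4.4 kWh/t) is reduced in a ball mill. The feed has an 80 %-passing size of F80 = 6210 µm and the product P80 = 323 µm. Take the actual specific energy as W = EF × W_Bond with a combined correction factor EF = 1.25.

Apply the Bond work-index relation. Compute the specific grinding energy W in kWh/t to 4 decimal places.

W = 10 Wi (1/√P80 − 1/√F80)  [Bond]
1/√323 = 0.055641;  1/√6210 = 0.012690
W = 10·4.4·(0.055641 − 0.012690) = 1.8899 kWh/t
Apply correction: 1.8899 × 1.25 = 2.3623 kWh/t

W = 2.3623 kWh/t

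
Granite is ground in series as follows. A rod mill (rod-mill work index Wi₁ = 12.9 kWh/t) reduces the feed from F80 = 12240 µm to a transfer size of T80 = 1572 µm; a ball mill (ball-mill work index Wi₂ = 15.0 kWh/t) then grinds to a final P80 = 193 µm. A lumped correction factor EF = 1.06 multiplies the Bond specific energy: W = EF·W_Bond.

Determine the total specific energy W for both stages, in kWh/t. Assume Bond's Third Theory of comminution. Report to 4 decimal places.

Bond: W = 10·Wi·(1/√P80 − 1/√F80)
Stage 1 (12240→1572 µm, Wi₁=12.9): W₁ = 10·12.9·(0.025222 − 0.009039) = 2.0876 kWh/t
Stage 2 (1572→193 µm, Wi₂=15.0): W₂ = 10·15.0·(0.071982 − 0.025222) = 7.0140 kWh/t
W = W₁ + W₂ = 2.0876 + 7.0140 = 9.1016 kWh/t
W_actual = 1.06 × 9.1016 = 9.6477 kWh/t

W = 9.6477 kWh/t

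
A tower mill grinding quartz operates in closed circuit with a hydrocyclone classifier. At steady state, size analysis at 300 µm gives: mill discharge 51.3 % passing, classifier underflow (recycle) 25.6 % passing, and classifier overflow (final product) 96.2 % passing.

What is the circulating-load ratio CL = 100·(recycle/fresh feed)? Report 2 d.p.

Classifier node, passing 300 µm:
Fd + Rd = Ru + Fo ⇒ R/F = (o−d)/(d−u)
r = (96.2 − 51.3)/(51.3 − 25.6) = 44.9/25.7 = 1.7471
CL = 100·r = 174.71 %

CL = 174.71 %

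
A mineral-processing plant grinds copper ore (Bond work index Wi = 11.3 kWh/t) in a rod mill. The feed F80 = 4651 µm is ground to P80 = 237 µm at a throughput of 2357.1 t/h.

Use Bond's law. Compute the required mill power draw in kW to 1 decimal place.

P = 13395.9 kW

W = 10 Wi (P80^-0.5 − F80^-0.5)
W = 10·11.3·(1/√237 − 1/√4651) = 10·11.3·(0.050294) = 5.6832 kWh/t
Mill draw = 5.6832 × 2357.1 = 13395.9 kW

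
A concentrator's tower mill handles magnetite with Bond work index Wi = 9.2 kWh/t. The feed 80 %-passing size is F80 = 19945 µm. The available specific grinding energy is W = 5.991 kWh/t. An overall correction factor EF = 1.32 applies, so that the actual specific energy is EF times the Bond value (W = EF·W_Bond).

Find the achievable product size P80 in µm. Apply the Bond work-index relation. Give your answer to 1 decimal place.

P80 = 314.2 µm

Bond: W = 10·Wi·(1/√P80 − 1/√F80)
W_Bond = W / EF = 5.991 / 1.32 = 4.5386 kWh/t
⇒ 1/√P80 = W_Bond/(10·Wi) + 1/√F80
  = 4.5386/(10·9.2) + 1/√19945 = 0.049333 + 0.007081 = 0.056414
P80 = (1/0.056414)² = 17.7262² = 314.22 µm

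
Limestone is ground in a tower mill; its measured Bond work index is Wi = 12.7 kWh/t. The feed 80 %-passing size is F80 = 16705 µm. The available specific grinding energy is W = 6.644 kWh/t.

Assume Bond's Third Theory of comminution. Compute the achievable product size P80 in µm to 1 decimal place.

W = 10 Wi (1/√P80 − 1/√F80)  [Bond]
⇒ 1/√P80 = W/(10·Wi) + 1/√F80
  = 6.6440/(10·12.7) + 1/√16705 = 0.052315 + 0.007737 = 0.060052
P80 = (1/0.060052)² = 16.6522² = 277.30 µm

P80 = 277.3 µm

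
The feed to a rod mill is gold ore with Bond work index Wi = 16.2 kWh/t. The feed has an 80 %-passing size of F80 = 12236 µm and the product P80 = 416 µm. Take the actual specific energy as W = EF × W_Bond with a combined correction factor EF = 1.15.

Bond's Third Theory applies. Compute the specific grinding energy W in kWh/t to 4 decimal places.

W = 7.4499 kWh/t

Bond: W = 10·Wi·(1/√P80 − 1/√F80)
1/√416 = 0.049029;  1/√12236 = 0.009040
W = 10·16.2·(0.049029 − 0.009040) = 6.4782 kWh/t
With EF = 1.15: W = 6.4782·1.15 = 7.4499 kWh/t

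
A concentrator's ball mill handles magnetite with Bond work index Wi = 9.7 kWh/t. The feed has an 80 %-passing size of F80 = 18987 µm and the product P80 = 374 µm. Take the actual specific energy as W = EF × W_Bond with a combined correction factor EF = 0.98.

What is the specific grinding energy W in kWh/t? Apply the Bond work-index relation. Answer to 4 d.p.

W = 4.2256 kWh/t

Bond: W = 10·Wi·(1/√P80 − 1/√F80)
1/√374 = 0.051709;  1/√18987 = 0.007257
W = 10·9.7·(0.051709 − 0.007257) = 4.3118 kWh/t
Corrected W = EF·W_Bond = 0.98·4.3118 = 4.2256 kWh/t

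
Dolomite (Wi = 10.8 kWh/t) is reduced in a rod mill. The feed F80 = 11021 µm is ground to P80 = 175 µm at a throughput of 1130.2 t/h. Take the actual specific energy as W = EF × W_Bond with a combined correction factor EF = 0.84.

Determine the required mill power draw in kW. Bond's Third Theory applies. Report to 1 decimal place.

Bond: W = 10·Wi·(1/√P80 − 1/√F80)
W = 10·10.8·(1/√175 − 1/√11021) = 10·10.8·(0.066067) = 7.1353 kWh/t
Corrected W = EF·W_Bond = 0.84·7.1353 = 5.9936 kWh/t
Mill draw = 5.9936 × 1130.2 = 6774.0 kW

P = 6774.0 kW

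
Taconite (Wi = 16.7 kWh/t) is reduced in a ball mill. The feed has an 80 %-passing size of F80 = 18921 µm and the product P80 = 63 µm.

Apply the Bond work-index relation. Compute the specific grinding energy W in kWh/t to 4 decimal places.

W = 10 Wi (1/√P80 − 1/√F80)  [Bond]
1/√63 = 0.125988;  1/√18921 = 0.007270
W = 10·16.7·(0.125988 − 0.007270) = 19.8260 kWh/t

W = 19.8260 kWh/t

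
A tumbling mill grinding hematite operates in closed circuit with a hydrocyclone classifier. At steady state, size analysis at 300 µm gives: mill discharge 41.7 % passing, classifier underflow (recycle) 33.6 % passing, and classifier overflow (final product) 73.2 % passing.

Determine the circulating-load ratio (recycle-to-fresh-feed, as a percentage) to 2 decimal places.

Two-product formula at 300 µm:
Fd + Rd = Ru + Fo ⇒ R/F = (o−d)/(d−u)
r = (73.2 − 41.7)/(41.7 − 33.6) = 31.5/8.1 = 3.8889
CL = 100·r = 388.89 %

CL = 388.89 %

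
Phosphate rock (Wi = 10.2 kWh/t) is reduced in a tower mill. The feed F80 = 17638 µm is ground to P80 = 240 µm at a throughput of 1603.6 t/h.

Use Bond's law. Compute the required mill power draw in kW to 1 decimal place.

W = 10 Wi / √P80 − 10 Wi / √F80
W = 10·10.2·(1/√240 − 1/√17638) = 10·10.2·(0.057020) = 5.8160 kWh/t
Power = W × throughput = 5.8160 kWh/t × 1603.6 t/h = 9326.6 kW

P = 9326.6 kW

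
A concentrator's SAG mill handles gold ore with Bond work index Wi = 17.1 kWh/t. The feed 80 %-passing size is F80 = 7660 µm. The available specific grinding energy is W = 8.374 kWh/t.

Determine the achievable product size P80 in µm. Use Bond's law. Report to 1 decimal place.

P80 = 274.1 µm

W = 10·Wi·[P80^(−½) − F80^(−½)]
P80^-0.5 = F80^-0.5 + W/(10 Wi)
  = 8.3740/(10·17.1) + 1/√7660 = 0.048971 + 0.011426 = 0.060397
P80 = (1/0.060397)² = 16.5572² = 274.14 µm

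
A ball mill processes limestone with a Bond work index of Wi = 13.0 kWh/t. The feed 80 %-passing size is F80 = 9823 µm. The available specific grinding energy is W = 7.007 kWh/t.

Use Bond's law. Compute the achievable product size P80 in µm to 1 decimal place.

P80 = 244.2 µm

Bond: W = 10·Wi·(1/√P80 − 1/√F80)
1/√P80 = 1/√F80 + W/(10·Wi)
  = 7.0070/(10·13.0) + 1/√9823 = 0.053900 + 0.010090 = 0.063990
P80 = (1/0.063990)² = 15.6275² = 244.22 µm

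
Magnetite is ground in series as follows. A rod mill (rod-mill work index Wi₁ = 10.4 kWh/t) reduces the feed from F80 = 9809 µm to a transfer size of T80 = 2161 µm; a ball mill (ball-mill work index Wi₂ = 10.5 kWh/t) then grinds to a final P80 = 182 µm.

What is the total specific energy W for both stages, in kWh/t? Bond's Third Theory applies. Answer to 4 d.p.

W = 6.7115 kWh/t

W = 10 Wi / √P80 − 10 Wi / √F80
Stage 1 (9809→2161 µm, Wi₁=10.4): W₁ = 10·10.4·(0.021512 − 0.010097) = 1.1871 kWh/t
Stage 2 (2161→182 µm, Wi₂=10.5): W₂ = 10·10.5·(0.074125 − 0.021512) = 5.5244 kWh/t
W = W₁ + W₂ = 1.1871 + 5.5244 = 6.7115 kWh/t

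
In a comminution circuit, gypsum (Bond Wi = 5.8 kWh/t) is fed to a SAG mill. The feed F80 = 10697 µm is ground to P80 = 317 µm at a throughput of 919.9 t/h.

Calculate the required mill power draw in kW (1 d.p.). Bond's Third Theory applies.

W = 10 Wi / √P80 − 10 Wi / √F80
W = 10·5.8·(1/√317 − 1/√10697) = 10·5.8·(0.046497) = 2.6968 kWh/t
Mill draw = 2.6968 × 919.9 = 2480.8 kW

P = 2480.8 kW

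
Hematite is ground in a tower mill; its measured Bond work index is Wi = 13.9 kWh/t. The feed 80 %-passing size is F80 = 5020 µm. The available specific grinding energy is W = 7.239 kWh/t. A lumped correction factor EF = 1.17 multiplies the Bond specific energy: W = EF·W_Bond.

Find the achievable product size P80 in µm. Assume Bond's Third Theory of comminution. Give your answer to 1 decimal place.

P80 = 291.0 µm

Bond:  W = 10 Wi (1/√P − 1/√F)
W_Bond = W / EF = 7.239 / 1.17 = 6.1872 kWh/t
1/√P80 = 1/√F80 + W_Bond/(10·Wi)
  = 6.1872/(10·13.9) + 1/√5020 = 0.044512 + 0.014114 = 0.058626
P80 = (1/0.058626)² = 17.0573² = 290.95 µm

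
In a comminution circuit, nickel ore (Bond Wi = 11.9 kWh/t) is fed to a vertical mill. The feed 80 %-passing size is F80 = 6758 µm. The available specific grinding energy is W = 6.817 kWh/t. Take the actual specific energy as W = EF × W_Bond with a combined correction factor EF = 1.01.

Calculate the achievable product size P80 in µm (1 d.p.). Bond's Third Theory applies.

P80 = 210.8 µm

W = 10 Wi (1/√P80 − 1/√F80)  [Bond]
W_Bond = W / EF = 6.817 / 1.01 = 6.7495 kWh/t
P80^(−½) = W_Bond/(10 Wi) + F80^(−½)
  = 6.7495/(10·11.9) + 1/√6758 = 0.056719 + 0.012164 = 0.068883
P80 = (1/0.068883)² = 14.5174² = 210.75 µm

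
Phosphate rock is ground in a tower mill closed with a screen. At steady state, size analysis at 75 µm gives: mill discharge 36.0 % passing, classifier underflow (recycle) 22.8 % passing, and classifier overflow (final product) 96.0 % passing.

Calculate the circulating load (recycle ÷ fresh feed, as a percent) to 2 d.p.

CL = 454.55 %

Classifier node, passing 75 µm:
d + r·d = r·u + o → r(d−u) = o−d
r = (96.0 − 36.0)/(36.0 − 22.8) = 60.0/13.2 = 4.5455
CL = 100·r = 454.55 %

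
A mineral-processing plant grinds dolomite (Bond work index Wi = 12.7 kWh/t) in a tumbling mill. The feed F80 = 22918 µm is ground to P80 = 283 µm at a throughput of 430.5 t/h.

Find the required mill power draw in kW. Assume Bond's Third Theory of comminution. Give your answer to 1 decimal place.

W_Bond = 10·Wi·(1/√P₈₀ − 1/√F₈₀)
W = 10·12.7·(1/√283 − 1/√22918) = 10·12.7·(0.052838) = 6.7105 kWh/t
Power = W × throughput = 6.7105 kWh/t × 430.5 t/h = 2888.9 kW

P = 2888.9 kW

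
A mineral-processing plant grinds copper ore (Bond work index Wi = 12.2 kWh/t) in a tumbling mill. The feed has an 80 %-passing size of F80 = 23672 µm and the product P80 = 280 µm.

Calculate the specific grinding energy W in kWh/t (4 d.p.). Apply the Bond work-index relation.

W = 10·Wi·[P80^(−½) − F80^(−½)]
1/√280 = 0.059761;  1/√23672 = 0.006500
W = 10·12.2·(0.059761 − 0.006500) = 6.4980 kWh/t

W = 6.4980 kWh/t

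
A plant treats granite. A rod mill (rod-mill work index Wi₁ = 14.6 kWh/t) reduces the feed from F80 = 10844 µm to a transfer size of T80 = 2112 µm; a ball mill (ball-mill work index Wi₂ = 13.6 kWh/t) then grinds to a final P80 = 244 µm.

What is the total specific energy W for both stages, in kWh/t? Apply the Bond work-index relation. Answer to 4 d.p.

W = 7.5221 kWh/t

W = 10 Wi / √P80 − 10 Wi / √F80
Stage 1 (10844→2112 µm, Wi₁=14.6): W₁ = 10·14.6·(0.021760 − 0.009603) = 1.7749 kWh/t
Stage 2 (2112→244 µm, Wi₂=13.6): W₂ = 10·13.6·(0.064018 − 0.021760) = 5.7472 kWh/t
W = W₁ + W₂ = 1.7749 + 5.7472 = 7.5221 kWh/t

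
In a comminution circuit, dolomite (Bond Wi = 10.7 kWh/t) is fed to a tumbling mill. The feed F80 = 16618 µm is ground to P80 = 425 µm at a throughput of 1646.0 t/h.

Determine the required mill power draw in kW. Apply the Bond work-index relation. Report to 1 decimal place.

P = 7176.9 kW

W = 10 Wi (P80^-0.5 − F80^-0.5)
W = 10·10.7·(1/√425 − 1/√16618) = 10·10.7·(0.040750) = 4.3602 kWh/t
Mill draw = 4.3602 × 1646.0 = 7176.9 kW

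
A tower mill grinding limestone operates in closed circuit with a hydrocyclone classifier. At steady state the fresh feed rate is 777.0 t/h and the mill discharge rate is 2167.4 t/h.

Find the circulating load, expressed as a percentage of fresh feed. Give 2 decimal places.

CL = 178.94 %

Steady state: M = F + R.
R = M − F = 2167.4 − 777.0 = 1390.4 t/h
CL = 100·R/F = 100·1390.4/777.0 = 178.94 %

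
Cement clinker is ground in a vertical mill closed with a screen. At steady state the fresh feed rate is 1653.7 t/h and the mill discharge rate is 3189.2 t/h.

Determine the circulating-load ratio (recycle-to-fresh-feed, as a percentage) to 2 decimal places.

M = F + R at steady state, so:
R = M − F = 3189.2 − 1653.7 = 1535.5 t/h
CL = 100·R/F = 100·1535.5/1653.7 = 92.85 %

CL = 92.85 %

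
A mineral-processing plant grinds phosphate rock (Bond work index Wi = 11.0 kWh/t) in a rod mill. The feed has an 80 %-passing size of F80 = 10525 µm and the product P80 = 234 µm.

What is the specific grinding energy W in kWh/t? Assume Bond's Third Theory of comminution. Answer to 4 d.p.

W = 10·Wi·(P80^(-½) − F80^(-½))
1/√234 = 0.065372;  1/√10525 = 0.009747
W = 10·11.0·(0.065372 − 0.009747) = 6.1187 kWh/t

W = 6.1187 kWh/t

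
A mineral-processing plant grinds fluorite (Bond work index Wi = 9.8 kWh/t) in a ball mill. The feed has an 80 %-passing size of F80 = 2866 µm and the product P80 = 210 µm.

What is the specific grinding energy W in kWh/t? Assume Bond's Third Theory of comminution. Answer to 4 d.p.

W = 4.9321 kWh/t

Bond: W = 10·Wi·(1/√P80 − 1/√F80)
1/√210 = 0.069007;  1/√2866 = 0.018679
W = 10·9.8·(0.069007 − 0.018679) = 4.9321 kWh/t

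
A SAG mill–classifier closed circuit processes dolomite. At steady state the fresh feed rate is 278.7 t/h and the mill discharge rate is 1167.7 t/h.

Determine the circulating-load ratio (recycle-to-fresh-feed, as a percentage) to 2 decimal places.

CL = 318.98 %

Discharge = new feed + return, hence
R = M − F = 1167.7 − 278.7 = 889.0 t/h
CL = 100·R/F = 100·889.0/278.7 = 318.98 %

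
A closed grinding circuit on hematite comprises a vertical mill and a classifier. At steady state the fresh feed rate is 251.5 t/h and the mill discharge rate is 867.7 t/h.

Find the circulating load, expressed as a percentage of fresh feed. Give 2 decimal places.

CL = 245.01 %

Discharge = new feed + return, hence
R = M − F = 867.7 − 251.5 = 616.2 t/h
CL = 100·R/F = 100·616.2/251.5 = 245.01 %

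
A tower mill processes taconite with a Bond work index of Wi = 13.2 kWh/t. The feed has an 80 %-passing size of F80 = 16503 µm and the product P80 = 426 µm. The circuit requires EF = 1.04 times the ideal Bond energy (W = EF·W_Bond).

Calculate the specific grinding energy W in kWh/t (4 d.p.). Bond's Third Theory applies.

W = 5.5826 kWh/t

W_Bond = 10·Wi·(1/√P₈₀ − 1/√F₈₀)
1/√426 = 0.048450;  1/√16503 = 0.007784
W = 10·13.2·(0.048450 − 0.007784) = 5.3679 kWh/t
Corrected W = EF·W_Bond = 1.04·5.3679 = 5.5826 kWh/t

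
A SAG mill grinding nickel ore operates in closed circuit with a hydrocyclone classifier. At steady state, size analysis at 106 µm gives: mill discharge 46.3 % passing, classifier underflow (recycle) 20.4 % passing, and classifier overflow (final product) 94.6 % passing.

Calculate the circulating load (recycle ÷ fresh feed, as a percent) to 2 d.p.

CL = 186.49 %

Mass balance on the −106 µm fraction:
d + r·d = r·u + o → r(d−u) = o−d
r = (94.6 − 46.3)/(46.3 − 20.4) = 48.3/25.9 = 1.8649
CL = 100·r = 186.49 %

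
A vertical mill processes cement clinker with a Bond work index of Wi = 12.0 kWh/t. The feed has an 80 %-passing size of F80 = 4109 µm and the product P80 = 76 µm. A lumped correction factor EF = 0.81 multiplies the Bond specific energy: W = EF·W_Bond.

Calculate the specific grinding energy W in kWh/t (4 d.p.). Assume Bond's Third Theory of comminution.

W = 9.6333 kWh/t

W_Bond = 10·Wi·(1/√P₈₀ − 1/√F₈₀)
1/√76 = 0.114708;  1/√4109 = 0.015600
W = 10·12.0·(0.114708 − 0.015600) = 11.8929 kWh/t
Apply correction: 11.8929 × 0.81 = 9.6333 kWh/t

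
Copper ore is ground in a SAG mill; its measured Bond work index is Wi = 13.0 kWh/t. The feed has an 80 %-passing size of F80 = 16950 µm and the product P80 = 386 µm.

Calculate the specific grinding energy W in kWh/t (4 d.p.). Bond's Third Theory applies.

W = 10 Wi (1/√P80 − 1/√F80)  [Bond]
1/√386 = 0.050899;  1/√16950 = 0.007681
W = 10·13.0·(0.050899 − 0.007681) = 5.6183 kWh/t

W = 5.6183 kWh/t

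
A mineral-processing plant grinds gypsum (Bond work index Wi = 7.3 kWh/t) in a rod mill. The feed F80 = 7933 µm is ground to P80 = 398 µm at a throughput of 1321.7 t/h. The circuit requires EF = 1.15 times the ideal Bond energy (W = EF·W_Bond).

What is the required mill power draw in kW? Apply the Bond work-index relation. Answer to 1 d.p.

W = 10·Wi·[P80^(−½) − F80^(−½)]
W = 10·7.3·(1/√398 − 1/√7933) = 10·7.3·(0.038898) = 2.8396 kWh/t
With EF = 1.15: W = 2.8396·1.15 = 3.2655 kWh/t
P = W·T = 3.2655·1321.7 = 4316.0 kW

P = 4316.0 kW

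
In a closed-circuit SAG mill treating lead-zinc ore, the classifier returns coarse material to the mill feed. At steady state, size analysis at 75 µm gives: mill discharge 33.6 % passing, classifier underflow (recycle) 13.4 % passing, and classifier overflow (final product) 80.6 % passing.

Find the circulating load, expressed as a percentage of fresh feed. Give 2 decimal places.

CL = 232.67 %

Let r = R/F. Size balance at 75 µm:
r = (o − d)/(d − u)
r = (80.6 − 33.6)/(33.6 − 13.4) = 47.0/20.2 = 2.3267
CL = 100·r = 232.67 %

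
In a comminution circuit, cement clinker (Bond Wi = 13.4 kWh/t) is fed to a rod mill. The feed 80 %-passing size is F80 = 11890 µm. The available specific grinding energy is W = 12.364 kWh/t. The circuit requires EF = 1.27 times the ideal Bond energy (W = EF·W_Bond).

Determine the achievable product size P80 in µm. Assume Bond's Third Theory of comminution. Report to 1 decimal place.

Bond: W = 10·Wi·(1/√P80 − 1/√F80)
W_Bond = W / EF = 12.364 / 1.27 = 9.7354 kWh/t
1/√P80 = 1/√F80 + W_Bond/(10·Wi)
  = 9.7354/(10·13.4) + 1/√11890 = 0.072652 + 0.009171 = 0.081823
P80 = (1/0.081823)² = 12.2215² = 149.36 µm

P80 = 149.4 µm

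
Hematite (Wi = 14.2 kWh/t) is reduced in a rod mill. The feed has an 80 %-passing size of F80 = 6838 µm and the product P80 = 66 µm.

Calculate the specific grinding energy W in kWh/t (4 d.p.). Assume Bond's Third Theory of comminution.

W = 15.7618 kWh/t

Bond:  W = 10 Wi (1/√P − 1/√F)
1/√66 = 0.123091;  1/√6838 = 0.012093
W = 10·14.2·(0.123091 − 0.012093) = 15.7618 kWh/t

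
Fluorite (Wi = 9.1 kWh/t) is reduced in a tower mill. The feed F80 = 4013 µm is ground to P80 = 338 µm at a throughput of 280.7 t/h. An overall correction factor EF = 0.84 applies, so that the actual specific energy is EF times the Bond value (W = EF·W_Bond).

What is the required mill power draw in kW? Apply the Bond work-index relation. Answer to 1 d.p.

P = 828.4 kW

W = 10 Wi (1/√P80 − 1/√F80)  [Bond]
W = 10·9.1·(1/√338 − 1/√4013) = 10·9.1·(0.038607) = 3.5132 kWh/t
Corrected W = EF·W_Bond = 0.84·3.5132 = 2.9511 kWh/t
P = W·T = 2.9511·280.7 = 828.4 kW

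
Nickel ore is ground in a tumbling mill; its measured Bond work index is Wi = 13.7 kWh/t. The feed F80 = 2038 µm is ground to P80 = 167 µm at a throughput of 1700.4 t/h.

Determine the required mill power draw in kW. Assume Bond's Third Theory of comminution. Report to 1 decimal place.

W = 10 Wi (P80^-0.5 − F80^-0.5)
W = 10·13.7·(1/√167 − 1/√2038) = 10·13.7·(0.055231) = 7.5667 kWh/t
P = W·T = 7.5667·1700.4 = 12866.3 kW

P = 12866.3 kW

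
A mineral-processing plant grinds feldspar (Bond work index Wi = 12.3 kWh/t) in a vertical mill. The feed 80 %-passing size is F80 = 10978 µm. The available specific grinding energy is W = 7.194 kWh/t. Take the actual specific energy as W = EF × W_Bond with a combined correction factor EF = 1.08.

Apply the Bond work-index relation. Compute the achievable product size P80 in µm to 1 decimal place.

P80 = 246.4 µm

W = 10 Wi (1/√P80 − 1/√F80)  [Bond]
W_Bond = W / EF = 7.194 / 1.08 = 6.6611 kWh/t
⇒ 1/√P80 = W_Bond/(10 Wi) + 1/√F80
  = 6.6611/(10·12.3) + 1/√10978 = 0.054155 + 0.009544 = 0.063700
P80 = (1/0.063700)² = 15.6987² = 246.45 µm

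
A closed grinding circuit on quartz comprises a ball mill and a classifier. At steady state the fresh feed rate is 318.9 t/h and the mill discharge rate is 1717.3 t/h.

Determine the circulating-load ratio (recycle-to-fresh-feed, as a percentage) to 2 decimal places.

CL = 438.51 %

Mill node: discharge = fresh + recycle.
R = M − F = 1717.3 − 318.9 = 1398.4 t/h
CL = 100·R/F = 100·1398.4/318.9 = 438.51 %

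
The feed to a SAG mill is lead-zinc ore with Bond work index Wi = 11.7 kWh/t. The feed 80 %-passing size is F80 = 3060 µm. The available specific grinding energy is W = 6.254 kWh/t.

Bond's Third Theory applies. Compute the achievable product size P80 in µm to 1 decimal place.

P80 = 195.4 µm

Bond:  W = 10 Wi (1/√P − 1/√F)
P80^-0.5 = F80^-0.5 + W/(10 Wi)
  = 6.2540/(10·11.7) + 1/√3060 = 0.053453 + 0.018078 = 0.071531
P80 = (1/0.071531)² = 13.9800² = 195.44 µm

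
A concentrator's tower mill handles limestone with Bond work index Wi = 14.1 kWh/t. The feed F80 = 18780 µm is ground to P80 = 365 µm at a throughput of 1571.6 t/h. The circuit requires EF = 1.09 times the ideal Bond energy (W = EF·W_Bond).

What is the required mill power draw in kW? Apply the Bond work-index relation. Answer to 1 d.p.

P = 10880.2 kW

Bond:  W = 10 Wi (1/√P − 1/√F)
W = 10·14.1·(1/√365 − 1/√18780) = 10·14.1·(0.045045) = 6.3514 kWh/t
Corrected W = EF·W_Bond = 1.09·6.3514 = 6.9230 kWh/t
Power = W × throughput = 6.9230 kWh/t × 1571.6 t/h = 10880.2 kW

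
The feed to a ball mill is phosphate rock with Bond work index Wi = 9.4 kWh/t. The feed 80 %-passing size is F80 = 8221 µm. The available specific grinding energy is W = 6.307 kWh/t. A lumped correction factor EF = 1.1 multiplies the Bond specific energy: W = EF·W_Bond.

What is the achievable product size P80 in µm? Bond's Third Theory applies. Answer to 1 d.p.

W = 10 Wi (1/√P80 − 1/√F80)  [Bond]
W_Bond = W / EF = 6.307 / 1.1 = 5.7336 kWh/t
⇒ 1/√P80 = W_Bond/(10·Wi) + 1/√F80
  = 5.7336/(10·9.4) + 1/√8221 = 0.060996 + 0.011029 = 0.072025
P80 = (1/0.072025)² = 13.8840² = 192.77 µm

P80 = 192.8 µm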